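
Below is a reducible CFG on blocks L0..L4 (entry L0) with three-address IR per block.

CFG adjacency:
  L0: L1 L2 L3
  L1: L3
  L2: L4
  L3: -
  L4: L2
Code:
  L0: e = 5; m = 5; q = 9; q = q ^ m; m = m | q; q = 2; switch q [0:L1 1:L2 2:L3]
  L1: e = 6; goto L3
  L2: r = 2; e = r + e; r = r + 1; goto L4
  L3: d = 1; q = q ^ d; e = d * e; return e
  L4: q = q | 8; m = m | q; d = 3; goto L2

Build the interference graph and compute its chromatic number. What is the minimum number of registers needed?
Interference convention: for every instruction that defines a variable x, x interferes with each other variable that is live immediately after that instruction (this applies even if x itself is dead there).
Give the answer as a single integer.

Answer: 4

Analysis:
Block summaries:
  L0: {e,m,q} / ∅
  L1: {e} / ∅
  L2: {e,r} / {e}
  L3: {d,e,q} / {e,q}
  L4: {d,m,q} / {m,q}

Liveness:
  live L0: ∅→{e,m,q}
  live L1: {q}→{e,q}
  live L2: {e,m,q}→{e,m,q}
  live L3: {e,q}→∅
  live L4: {e,m,q}→{e,m,q}

Interfere edges:
  d — {e,m,q}
  e — {d,m,q,r}
  m — {d,e,q,r}
  q — {d,e,m,r}
  r — {e,m,q}

Colouring:
  {d,e,m,q} pairwise interfere (4-clique) ⇒ χ ≥ 4
  assign d→R3 e→R0 m→R1 q→R2 r→R3 — no edge inside a register ⇒ χ ≤ 4
  χ = 4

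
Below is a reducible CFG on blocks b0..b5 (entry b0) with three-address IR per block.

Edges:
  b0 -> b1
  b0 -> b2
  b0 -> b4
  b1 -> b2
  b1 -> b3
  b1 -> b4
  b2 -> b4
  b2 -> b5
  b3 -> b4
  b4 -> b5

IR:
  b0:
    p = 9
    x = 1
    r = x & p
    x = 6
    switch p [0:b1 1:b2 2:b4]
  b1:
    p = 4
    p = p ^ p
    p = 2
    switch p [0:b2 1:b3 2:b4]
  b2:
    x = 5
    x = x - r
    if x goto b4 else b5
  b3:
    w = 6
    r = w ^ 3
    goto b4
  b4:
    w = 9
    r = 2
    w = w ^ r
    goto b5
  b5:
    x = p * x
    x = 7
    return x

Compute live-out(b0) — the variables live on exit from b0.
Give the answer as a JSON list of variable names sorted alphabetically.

Answer: ["p", "r", "x"]

Analysis:
Block summaries:
  b0: {p,r,x} / ∅
  b1: {p} / ∅
  b2: {x} / {r}
  b3: {r,w} / ∅
  b4: {r,w} / ∅
  b5: {x} / {p,x}

Live sets:
  b0: in=∅ out={p,r,x}
  b1: in={r,x} out={p,r,x}
  b2: in={p,r} out={p,x}
  b3: in={p,x} out={p,x}
  b4: in={p,x} out={p,x}
  b5: in={p,x} out=∅

live-out(b0) = ["p", "r", "x"]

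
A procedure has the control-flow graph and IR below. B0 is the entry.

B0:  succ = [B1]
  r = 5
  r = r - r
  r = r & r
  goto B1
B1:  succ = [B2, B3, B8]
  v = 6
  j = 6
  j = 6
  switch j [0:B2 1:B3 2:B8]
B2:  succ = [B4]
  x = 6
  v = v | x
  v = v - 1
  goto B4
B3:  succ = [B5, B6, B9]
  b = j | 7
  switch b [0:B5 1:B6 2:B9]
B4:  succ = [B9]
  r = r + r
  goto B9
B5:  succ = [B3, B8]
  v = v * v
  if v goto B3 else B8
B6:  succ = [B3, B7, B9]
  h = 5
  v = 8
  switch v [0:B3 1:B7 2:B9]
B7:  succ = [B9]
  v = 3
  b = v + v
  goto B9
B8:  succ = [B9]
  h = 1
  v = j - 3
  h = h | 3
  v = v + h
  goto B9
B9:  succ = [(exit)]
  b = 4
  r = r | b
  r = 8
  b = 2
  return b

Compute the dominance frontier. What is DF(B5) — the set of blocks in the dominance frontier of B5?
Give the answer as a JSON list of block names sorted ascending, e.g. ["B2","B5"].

idom tree: B1←B0 B2←B1 B3←B1 B4←B2 B5←B3 B6←B3 B7←B6 B8←B1 B9←B1
Join-block Dom:
  B3: preds {B1,B5,B6}: {B0,B1} ∩ {B0,B1,B3,B5} ∩ {B0,B1,B3,B6} = {B0,B1}; idom=B1
  B8: preds {B1,B5}: {B0,B1} ∩ {B0,B1,B3,B5} = {B0,B1}; idom=B1
  B9: preds {B3,B4,B6,B7,B8}: {B0,B1,B3} ∩ {B0,B1,B2,B4} ∩ {B0,B1,B3,B6} ∩ {B0,B1,B3,B6,B7} ∩ {B0,B1,B8} = {B0,B1}; idom=B1

DF derivation:
  B3←B1: walk · to B1
  B3←B5: walk B5→B3 to B1
  B3←B6: walk B6→B3 to B1
  B8←B1: walk · to B1
  B8←B5: walk B5→B3 to B1
  B9←B3: walk B3 to B1
  B9←B4: walk B4→B2 to B1
  B9←B6: walk B6→B3 to B1
  B9←B7: walk B7→B6→B3 to B1
  B9←B8: walk B8 to B1
  B0: DF=∅
  B1: DF=∅
  B2: DF={B9}
  B3: DF={B3,B8,B9}
  B4: DF={B9}
  B5: DF={B3,B8}
  B6: DF={B3,B9}
  B7: DF={B9}
  B8: DF={B9}
  B9: DF=∅

DF(B5) = ["B3", "B8"]

Answer: ["B3", "B8"]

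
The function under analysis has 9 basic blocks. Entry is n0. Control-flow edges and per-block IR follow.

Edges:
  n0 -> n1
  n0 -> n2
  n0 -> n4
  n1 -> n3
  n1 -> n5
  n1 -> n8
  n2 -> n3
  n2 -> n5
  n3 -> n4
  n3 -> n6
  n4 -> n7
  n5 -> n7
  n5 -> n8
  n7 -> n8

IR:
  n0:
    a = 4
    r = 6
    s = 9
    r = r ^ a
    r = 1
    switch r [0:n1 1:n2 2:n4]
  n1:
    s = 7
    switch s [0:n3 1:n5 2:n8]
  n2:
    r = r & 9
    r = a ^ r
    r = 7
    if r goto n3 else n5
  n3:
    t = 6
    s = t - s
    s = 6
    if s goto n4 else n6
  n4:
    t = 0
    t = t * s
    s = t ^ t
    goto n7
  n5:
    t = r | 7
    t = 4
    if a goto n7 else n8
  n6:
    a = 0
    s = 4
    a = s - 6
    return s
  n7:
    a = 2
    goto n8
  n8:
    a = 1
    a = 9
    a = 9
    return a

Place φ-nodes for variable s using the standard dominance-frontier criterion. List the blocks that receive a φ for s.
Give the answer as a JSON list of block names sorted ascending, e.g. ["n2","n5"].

idom tree: n1←n0 n2←n0 n3←n0 n4←n0 n5←n0 n6←n3 n7←n0 n8←n0
Dom at joins:
  n3: preds {n1,n2}: {n0,n1} ∩ {n0,n2} = {n0}; idom=n0
  n4: preds {n0,n3}: {n0} ∩ {n0,n3} = {n0}; idom=n0
  n5: preds {n1,n2}: {n0,n1} ∩ {n0,n2} = {n0}; idom=n0
  n7: preds {n4,n5}: {n0,n4} ∩ {n0,n5} = {n0}; idom=n0
  n8: preds {n1,n5,n7}: {n0,n1} ∩ {n0,n5} ∩ {n0,n7} = {n0}; idom=n0

DF derivation:
  n3←n1: walk n1 to n0
  n3←n2: walk n2 to n0
  n4←n0: walk · to n0
  n4←n3: walk n3 to n0
  n5←n1: walk n1 to n0
  n5←n2: walk n2 to n0
  n7←n4: walk n4 to n0
  n7←n5: walk n5 to n0
  n8←n1: walk n1 to n0
  n8←n5: walk n5 to n0
  n8←n7: walk n7 to n0
  n0: DF=∅
  n1: DF={n3,n5,n8}
  n2: DF={n3,n5}
  n3: DF={n4}
  n4: DF={n7}
  n5: DF={n7,n8}
  n6: DF=∅
  n7: DF={n8}
  n8: DF=∅

φ for s: defs {n0,n1,n3,n4,n6}
  DF⁺ = {n3,n4,n5,n7,n8}

Answer: ["n3", "n4", "n5", "n7", "n8"]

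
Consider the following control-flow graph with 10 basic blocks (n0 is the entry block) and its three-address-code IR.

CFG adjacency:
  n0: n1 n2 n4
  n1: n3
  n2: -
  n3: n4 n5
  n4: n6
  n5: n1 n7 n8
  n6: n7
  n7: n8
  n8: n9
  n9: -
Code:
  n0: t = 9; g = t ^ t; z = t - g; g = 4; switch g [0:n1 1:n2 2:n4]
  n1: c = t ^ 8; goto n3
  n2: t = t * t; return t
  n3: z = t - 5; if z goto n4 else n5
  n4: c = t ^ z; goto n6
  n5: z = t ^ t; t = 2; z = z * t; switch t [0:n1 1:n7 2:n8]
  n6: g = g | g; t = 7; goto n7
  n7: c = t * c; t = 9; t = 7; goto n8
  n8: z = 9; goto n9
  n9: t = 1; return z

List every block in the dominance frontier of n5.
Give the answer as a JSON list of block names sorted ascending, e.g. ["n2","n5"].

idom tree: n1←n0 n2←n0 n3←n1 n4←n0 n5←n3 n6←n4 n7←n0 n8←n0 n9←n8
Dom at joins:
  n1: preds {n0,n5}: {n0} ∩ {n0,n1,n3,n5} = {n0}; idom=n0
  n4: preds {n0,n3}: {n0} ∩ {n0,n1,n3} = {n0}; idom=n0
  n7: preds {n5,n6}: {n0,n1,n3,n5} ∩ {n0,n4,n6} = {n0}; idom=n0
  n8: preds {n5,n7}: {n0,n1,n3,n5} ∩ {n0,n7} = {n0}; idom=n0

DF walk-up:
  n1←n0: walk · to n0
  n1←n5: walk n5→n3→n1 to n0
  n4←n0: walk · to n0
  n4←n3: walk n3→n1 to n0
  n7←n5: walk n5→n3→n1 to n0
  n7←n6: walk n6→n4 to n0
  n8←n5: walk n5→n3→n1 to n0
  n8←n7: walk n7 to n0
  n0 → ∅
  n1 → {n1,n4,n7,n8}
  n2 → ∅
  n3 → {n1,n4,n7,n8}
  n4 → {n7}
  n5 → {n1,n7,n8}
  n6 → {n7}
  n7 → {n8}
  n8 → ∅
  n9 → ∅

DF(n5) = ["n1", "n7", "n8"]

Answer: ["n1", "n7", "n8"]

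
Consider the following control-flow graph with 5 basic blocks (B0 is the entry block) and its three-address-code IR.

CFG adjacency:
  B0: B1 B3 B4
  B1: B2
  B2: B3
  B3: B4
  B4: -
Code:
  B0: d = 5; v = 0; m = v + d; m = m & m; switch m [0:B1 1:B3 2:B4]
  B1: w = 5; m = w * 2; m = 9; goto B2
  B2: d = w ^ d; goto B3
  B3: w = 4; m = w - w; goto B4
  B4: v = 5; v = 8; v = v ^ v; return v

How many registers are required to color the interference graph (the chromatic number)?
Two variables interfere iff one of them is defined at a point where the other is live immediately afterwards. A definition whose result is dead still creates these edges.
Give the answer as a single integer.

Per-block:
  B0 def {d,m,v} use ∅
  B1 def {m,w} use ∅
  B2 def {d} use {d,w}
  B3 def {m,w} use ∅
  B4 def {v} use ∅

Liveness:
  B0: in=∅ out={d}
  B1: in={d} out={d,w}
  B2: in={d,w} out=∅
  B3: in=∅ out=∅
  B4: in=∅ out=∅

Conflict graph:
  d: {m,v,w}
  m: {d,w}
  v: {d}
  w: {d,m}

Chromatic number:
  {d,m,w} pairwise interfere (3-clique) ⇒ χ ≥ 3
  assign d→c0 m→c1 v→c1 w→c2 — no edge inside a register ⇒ χ ≤ 3
  χ = 3

Answer: 3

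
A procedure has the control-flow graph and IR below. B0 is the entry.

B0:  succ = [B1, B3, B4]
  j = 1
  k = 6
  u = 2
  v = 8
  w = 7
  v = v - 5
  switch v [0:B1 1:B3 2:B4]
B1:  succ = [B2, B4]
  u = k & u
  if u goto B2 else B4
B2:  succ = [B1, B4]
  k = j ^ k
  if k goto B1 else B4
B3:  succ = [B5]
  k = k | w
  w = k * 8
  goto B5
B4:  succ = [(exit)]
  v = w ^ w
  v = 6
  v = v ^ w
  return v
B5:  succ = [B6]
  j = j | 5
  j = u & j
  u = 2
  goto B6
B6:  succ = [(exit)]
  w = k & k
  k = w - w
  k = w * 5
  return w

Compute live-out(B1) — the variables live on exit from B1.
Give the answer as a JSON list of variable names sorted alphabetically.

def/use:
  B0: def={j,k,u,v,w} ue=∅
  B1: def={u} ue={k,u}
  B2: def={k} ue={j,k}
  B3: def={k,w} ue={k,w}
  B4: def={v} ue={w}
  B5: def={j,u} ue={j,u}
  B6: def={k,w} ue={k}

Live sets:
  B0: in=∅ out={j,k,u,w}
  B1: in={j,k,u,w} out={j,k,u,w}
  B2: in={j,k,u,w} out={j,k,u,w}
  B3: in={j,k,u,w} out={j,k,u}
  B4: in={w} out=∅
  B5: in={j,k,u} out={k}
  B6: in={k} out=∅

live-out(B1) = ["j", "k", "u", "w"]

Answer: ["j", "k", "u", "w"]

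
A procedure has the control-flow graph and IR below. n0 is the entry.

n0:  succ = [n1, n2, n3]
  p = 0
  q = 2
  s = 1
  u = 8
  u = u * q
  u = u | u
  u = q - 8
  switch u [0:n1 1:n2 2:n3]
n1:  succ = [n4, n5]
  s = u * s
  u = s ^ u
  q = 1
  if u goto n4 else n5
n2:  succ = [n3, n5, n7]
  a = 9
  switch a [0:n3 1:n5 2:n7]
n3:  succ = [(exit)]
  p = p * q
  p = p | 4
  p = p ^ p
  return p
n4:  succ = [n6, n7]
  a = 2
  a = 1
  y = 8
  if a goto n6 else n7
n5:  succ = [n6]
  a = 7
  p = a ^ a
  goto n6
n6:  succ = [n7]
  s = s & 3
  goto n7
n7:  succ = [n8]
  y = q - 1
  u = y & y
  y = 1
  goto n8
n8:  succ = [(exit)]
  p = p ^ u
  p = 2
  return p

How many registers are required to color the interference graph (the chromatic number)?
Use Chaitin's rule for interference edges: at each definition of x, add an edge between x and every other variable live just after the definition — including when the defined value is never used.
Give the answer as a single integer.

Block summaries:
  n0: {p,q,s,u} / ∅
  n1: {q,s,u} / {s,u}
  n2: {a} / ∅
  n3: {p} / {p,q}
  n4: {a,y} / ∅
  n5: {a,p} / ∅
  n6: {s} / {s}
  n7: {u,y} / {q}
  n8: {p} / {p,u}

Live sets:
  n0: in=∅ out={p,q,s,u}
  n1: in={p,s,u} out={p,q,s}
  n2: in={p,q,s} out={p,q,s}
  n3: in={p,q} out=∅
  n4: in={p,q,s} out={p,q,s}
  n5: in={q,s} out={p,q,s}
  n6: in={p,q,s} out={p,q}
  n7: in={p,q} out={p,u}
  n8: in={p,u} out=∅

Interference:
  a — {p,q,s,y}
  p — {a,q,s,u,y}
  q — {a,p,s,u,y}
  s — {a,p,q,u,y}
  u — {p,q,s,y}
  y — {a,p,q,s,u}

Colouring:
  {a,p,q,s,y} pairwise interfere (5-clique) ⇒ χ ≥ 5
  assign a→r4 p→r0 q→r1 s→r2 u→r4 y→r3 — no edge inside a register ⇒ χ ≤ 5
  χ = 5

Answer: 5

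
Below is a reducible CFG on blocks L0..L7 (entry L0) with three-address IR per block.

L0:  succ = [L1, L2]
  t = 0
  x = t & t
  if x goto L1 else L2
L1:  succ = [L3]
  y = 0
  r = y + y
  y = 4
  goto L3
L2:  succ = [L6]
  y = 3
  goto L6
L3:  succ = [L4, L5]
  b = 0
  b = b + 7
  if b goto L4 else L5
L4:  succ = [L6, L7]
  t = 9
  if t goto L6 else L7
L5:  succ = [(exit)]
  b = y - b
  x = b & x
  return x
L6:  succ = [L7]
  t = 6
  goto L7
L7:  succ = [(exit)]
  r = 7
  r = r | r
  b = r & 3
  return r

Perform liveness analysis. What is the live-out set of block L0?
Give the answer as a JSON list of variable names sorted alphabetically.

Answer: ["x"]

Analysis:
Block summaries:
  L0: def={t,x} ue=∅
  L1: def={r,y} ue=∅
  L2: def={y} ue=∅
  L3: def={b} ue=∅
  L4: def={t} ue=∅
  L5: def={b,x} ue={b,x,y}
  L6: def={t} ue=∅
  L7: def={b,r} ue=∅

Liveness:
  live L0: ∅→{x}
  live L1: {x}→{x,y}
  live L2: ∅→∅
  live L3: {x,y}→{b,x,y}
  live L4: ∅→∅
  live L5: {b,x,y}→∅
  live L6: ∅→∅
  live L7: ∅→∅

live-out(L0) = ["x"]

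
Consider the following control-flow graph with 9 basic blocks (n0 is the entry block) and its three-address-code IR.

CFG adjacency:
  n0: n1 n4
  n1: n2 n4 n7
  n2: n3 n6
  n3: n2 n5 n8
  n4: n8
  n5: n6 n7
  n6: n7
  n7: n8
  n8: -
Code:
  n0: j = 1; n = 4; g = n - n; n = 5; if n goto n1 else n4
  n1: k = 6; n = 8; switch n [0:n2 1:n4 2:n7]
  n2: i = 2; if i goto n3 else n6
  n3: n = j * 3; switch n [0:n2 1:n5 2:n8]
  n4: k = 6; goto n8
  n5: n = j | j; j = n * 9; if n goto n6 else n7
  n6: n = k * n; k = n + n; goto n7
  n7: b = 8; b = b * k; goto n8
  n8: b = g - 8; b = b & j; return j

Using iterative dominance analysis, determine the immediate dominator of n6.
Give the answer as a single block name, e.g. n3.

Answer: n2

Working:
idom tree: n1←n0 n2←n1 n3←n2 n4←n0 n5←n3 n6←n2 n7←n1 n8←n0
Dom∩ at merges:
  n2: preds {n1,n3}: {n0,n1} ∩ {n0,n1,n2,n3} = {n0,n1}; idom=n1
  n4: preds {n0,n1}: {n0} ∩ {n0,n1} = {n0}; idom=n0
  n6: preds {n2,n5}: {n0,n1,n2} ∩ {n0,n1,n2,n3,n5} = {n0,n1,n2}; idom=n2
  n7: preds {n1,n5,n6}: {n0,n1} ∩ {n0,n1,n2,n3,n5} ∩ {n0,n1,n2,n6} = {n0,n1}; idom=n1
  n8: preds {n3,n4,n7}: {n0,n1,n2,n3} ∩ {n0,n4} ∩ {n0,n1,n7} = {n0}; idom=n0

idom(n6) = n2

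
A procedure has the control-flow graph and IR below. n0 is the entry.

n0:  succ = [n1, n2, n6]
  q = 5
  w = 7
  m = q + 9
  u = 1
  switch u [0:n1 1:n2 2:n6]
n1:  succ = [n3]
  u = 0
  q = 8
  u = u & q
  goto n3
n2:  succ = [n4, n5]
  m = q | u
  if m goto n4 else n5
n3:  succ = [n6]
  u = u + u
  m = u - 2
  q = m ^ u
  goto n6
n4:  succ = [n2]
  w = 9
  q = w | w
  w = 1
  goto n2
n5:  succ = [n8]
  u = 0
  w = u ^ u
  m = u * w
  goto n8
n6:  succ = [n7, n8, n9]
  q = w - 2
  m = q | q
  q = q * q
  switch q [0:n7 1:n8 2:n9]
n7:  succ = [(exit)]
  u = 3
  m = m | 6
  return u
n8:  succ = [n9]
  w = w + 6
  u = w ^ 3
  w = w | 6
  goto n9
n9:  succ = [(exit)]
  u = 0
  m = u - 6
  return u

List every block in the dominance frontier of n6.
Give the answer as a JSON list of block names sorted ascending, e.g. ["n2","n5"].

idom tree: n1←n0 n2←n0 n3←n1 n4←n2 n5←n2 n6←n0 n7←n6 n8←n0 n9←n0
Dom at joins:
  n2: preds {n0,n4}: {n0} ∩ {n0,n2,n4} = {n0}; idom=n0
  n6: preds {n0,n3}: {n0} ∩ {n0,n1,n3} = {n0}; idom=n0
  n8: preds {n5,n6}: {n0,n2,n5} ∩ {n0,n6} = {n0}; idom=n0
  n9: preds {n6,n8}: {n0,n6} ∩ {n0,n8} = {n0}; idom=n0

DF walk-up:
  join n2 pred n0: · stop@n0
  join n2 pred n4: n4→n2 stop@n0
  join n6 pred n0: · stop@n0
  join n6 pred n3: n3→n1 stop@n0
  join n8 pred n5: n5→n2 stop@n0
  join n8 pred n6: n6 stop@n0
  join n9 pred n6: n6 stop@n0
  join n9 pred n8: n8 stop@n0
  DF(n0)=∅
  DF(n1)={n6}
  DF(n2)={n2,n8}
  DF(n3)={n6}
  DF(n4)={n2}
  DF(n5)={n8}
  DF(n6)={n8,n9}
  DF(n7)=∅
  DF(n8)={n9}
  DF(n9)=∅

DF(n6) = ["n8", "n9"]

Answer: ["n8", "n9"]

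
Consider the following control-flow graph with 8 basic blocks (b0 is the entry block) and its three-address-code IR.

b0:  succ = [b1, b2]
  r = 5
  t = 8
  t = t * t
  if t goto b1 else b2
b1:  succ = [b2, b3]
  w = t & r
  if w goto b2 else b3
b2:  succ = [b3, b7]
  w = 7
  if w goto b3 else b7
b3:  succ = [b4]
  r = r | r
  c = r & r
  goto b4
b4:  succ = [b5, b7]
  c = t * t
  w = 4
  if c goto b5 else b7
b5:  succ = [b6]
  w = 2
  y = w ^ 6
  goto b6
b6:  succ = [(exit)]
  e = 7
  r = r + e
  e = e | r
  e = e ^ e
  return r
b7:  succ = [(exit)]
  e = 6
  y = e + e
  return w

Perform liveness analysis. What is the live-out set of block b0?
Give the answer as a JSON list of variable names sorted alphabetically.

Answer: ["r", "t"]

Working:
Per-block:
  b0: {r,t} / ∅
  b1: {w} / {r,t}
  b2: {w} / ∅
  b3: {c,r} / {r}
  b4: {c,w} / {t}
  b5: {w,y} / ∅
  b6: {e,r} / {r}
  b7: {e,y} / {w}

Live sets:
  b0 li=∅ lo={r,t}
  b1 li={r,t} lo={r,t}
  b2 li={r,t} lo={r,t,w}
  b3 li={r,t} lo={r,t}
  b4 li={r,t} lo={r,w}
  b5 li={r} lo={r}
  b6 li={r} lo=∅
  b7 li={w} lo=∅

live-out(b0) = ["r", "t"]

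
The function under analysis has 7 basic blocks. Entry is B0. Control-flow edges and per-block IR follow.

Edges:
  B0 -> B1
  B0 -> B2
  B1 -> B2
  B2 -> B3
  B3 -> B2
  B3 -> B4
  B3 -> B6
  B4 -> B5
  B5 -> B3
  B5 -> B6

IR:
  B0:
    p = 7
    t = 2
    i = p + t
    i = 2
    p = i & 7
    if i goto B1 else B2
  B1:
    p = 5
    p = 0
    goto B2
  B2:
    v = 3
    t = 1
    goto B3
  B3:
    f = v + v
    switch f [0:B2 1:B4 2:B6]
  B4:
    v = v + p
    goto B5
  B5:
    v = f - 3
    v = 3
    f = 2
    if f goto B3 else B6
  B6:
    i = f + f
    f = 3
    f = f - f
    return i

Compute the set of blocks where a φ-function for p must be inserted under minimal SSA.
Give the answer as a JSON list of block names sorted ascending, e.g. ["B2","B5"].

idom tree: B1←B0 B2←B0 B3←B2 B4←B3 B5←B4 B6←B3
Dom at joins:
  B2: preds {B0,B1,B3}: {B0} ∩ {B0,B1} ∩ {B0,B2,B3} = {B0}; idom=B0
  B3: preds {B2,B5}: {B0,B2} ∩ {B0,B2,B3,B4,B5} = {B0,B2}; idom=B2
  B6: preds {B3,B5}: {B0,B2,B3} ∩ {B0,B2,B3,B4,B5} = {B0,B2,B3}; idom=B3

DF walk-up:
  join B2 pred B0: · stop@B0
  join B2 pred B1: B1 stop@B0
  join B2 pred B3: B3→B2 stop@B0
  join B3 pred B2: · stop@B2
  join B3 pred B5: B5→B4→B3 stop@B2
  join B6 pred B3: · stop@B3
  join B6 pred B5: B5→B4 stop@B3
  DF(B0)=∅
  DF(B1)={B2}
  DF(B2)={B2}
  DF(B3)={B2,B3}
  DF(B4)={B3,B6}
  DF(B5)={B3,B6}
  DF(B6)=∅

φ for p: defs {B0,B1}
  DF⁺ = {B2}

Answer: ["B2"]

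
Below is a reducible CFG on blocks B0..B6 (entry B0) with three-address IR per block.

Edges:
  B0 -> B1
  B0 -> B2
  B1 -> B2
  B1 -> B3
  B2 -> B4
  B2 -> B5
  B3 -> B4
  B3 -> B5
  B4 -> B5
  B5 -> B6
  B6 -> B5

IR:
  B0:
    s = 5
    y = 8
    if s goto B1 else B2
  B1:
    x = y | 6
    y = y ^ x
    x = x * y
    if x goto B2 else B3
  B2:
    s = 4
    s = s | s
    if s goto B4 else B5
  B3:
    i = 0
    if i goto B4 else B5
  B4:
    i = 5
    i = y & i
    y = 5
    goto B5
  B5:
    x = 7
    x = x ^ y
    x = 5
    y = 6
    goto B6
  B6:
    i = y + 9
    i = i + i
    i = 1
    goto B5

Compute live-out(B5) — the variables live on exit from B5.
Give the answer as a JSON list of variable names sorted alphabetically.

Answer: ["y"]

Working:
Block summaries:
  B0: def={s,y} ue=∅
  B1: def={x,y} ue={y}
  B2: def={s} ue=∅
  B3: def={i} ue=∅
  B4: def={i,y} ue={y}
  B5: def={x,y} ue={y}
  B6: def={i} ue={y}

Backward fixpoint:
  B0 li=∅ lo={y}
  B1 li={y} lo={y}
  B2 li={y} lo={y}
  B3 li={y} lo={y}
  B4 li={y} lo={y}
  B5 li={y} lo={y}
  B6 li={y} lo={y}

live-out(B5) = ["y"]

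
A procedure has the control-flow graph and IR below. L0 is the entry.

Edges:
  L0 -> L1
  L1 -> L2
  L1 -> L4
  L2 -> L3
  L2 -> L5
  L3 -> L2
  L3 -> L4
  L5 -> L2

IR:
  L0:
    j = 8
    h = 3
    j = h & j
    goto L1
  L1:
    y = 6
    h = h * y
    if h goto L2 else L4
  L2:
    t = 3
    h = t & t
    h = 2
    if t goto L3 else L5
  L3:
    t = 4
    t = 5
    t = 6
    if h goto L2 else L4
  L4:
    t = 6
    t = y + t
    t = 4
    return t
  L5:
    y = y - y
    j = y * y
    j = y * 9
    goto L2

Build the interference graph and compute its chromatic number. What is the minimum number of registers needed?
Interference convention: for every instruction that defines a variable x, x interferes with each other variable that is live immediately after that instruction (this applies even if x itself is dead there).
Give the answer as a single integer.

Per-block:
  L0: def={h,j} ue=∅
  L1: def={h,y} ue={h}
  L2: def={h,t} ue=∅
  L3: def={t} ue={h}
  L4: def={t} ue={y}
  L5: def={j,y} ue={y}

Live sets:
  live L0: ∅→{h}
  live L1: {h}→{y}
  live L2: {y}→{h,y}
  live L3: {h,y}→{y}
  live L4: {y}→∅
  live L5: {y}→{y}

Interference:
  h↔{j,t,y}
  j↔{h,y}
  t↔{h,y}
  y↔{h,j,t}

Registers:
  clique {h,j,y} ⇒ need ≥ 3
  3-colouring: R0={h}  R1={y}  R2={j,t}
  χ = 3

Answer: 3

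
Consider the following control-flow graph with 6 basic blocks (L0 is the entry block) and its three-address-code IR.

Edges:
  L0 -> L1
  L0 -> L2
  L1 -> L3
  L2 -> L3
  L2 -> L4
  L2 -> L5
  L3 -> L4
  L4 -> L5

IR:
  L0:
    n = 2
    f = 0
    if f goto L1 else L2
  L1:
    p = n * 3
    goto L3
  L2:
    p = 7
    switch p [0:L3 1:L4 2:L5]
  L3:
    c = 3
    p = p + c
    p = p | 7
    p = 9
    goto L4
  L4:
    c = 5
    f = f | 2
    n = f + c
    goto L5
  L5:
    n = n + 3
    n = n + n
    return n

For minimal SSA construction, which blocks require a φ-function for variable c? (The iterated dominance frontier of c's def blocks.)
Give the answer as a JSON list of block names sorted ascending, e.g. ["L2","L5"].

idom tree: L1←L0 L2←L0 L3←L0 L4←L0 L5←L0
Dom∩ at merges:
  L3: preds {L1,L2}: {L0,L1} ∩ {L0,L2} = {L0}; idom=L0
  L4: preds {L2,L3}: {L0,L2} ∩ {L0,L3} = {L0}; idom=L0
  L5: preds {L2,L4}: {L0,L2} ∩ {L0,L4} = {L0}; idom=L0

Frontier:
  L3←L1: walk L1 to L0
  L3←L2: walk L2 to L0
  L4←L2: walk L2 to L0
  L4←L3: walk L3 to L0
  L5←L2: walk L2 to L0
  L5←L4: walk L4 to L0
  L0 → ∅
  L1 → {L3}
  L2 → {L3,L4,L5}
  L3 → {L4}
  L4 → {L5}
  L5 → ∅

φ for c: defs {L3,L4}
  DF⁺ = {L4,L5}

Answer: ["L4", "L5"]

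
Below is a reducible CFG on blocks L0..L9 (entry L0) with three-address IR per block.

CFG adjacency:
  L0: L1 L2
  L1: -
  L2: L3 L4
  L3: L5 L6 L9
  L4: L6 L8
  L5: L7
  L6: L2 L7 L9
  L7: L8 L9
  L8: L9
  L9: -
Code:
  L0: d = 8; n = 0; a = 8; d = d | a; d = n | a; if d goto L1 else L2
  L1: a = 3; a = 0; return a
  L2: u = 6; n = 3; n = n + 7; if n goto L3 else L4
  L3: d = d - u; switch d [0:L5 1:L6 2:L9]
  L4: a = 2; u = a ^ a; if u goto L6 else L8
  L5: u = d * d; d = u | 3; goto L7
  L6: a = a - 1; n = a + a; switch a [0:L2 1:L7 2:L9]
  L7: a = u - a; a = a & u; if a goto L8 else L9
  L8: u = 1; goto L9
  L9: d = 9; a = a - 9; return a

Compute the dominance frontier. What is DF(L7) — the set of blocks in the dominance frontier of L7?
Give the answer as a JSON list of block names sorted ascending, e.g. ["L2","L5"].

Answer: ["L8", "L9"]

Analysis:
idom tree: L1←L0 L2←L0 L3←L2 L4←L2 L5←L3 L6←L2 L7←L2 L8←L2 L9←L2
Join-block Dom:
  L2: preds {L0,L6}: {L0} ∩ {L0,L2,L6} = {L0}; idom=L0
  L6: preds {L3,L4}: {L0,L2,L3} ∩ {L0,L2,L4} = {L0,L2}; idom=L2
  L7: preds {L5,L6}: {L0,L2,L3,L5} ∩ {L0,L2,L6} = {L0,L2}; idom=L2
  L8: preds {L4,L7}: {L0,L2,L4} ∩ {L0,L2,L7} = {L0,L2}; idom=L2
  L9: preds {L3,L6,L7,L8}: {L0,L2,L3} ∩ {L0,L2,L6} ∩ {L0,L2,L7} ∩ {L0,L2,L8} = {L0,L2}; idom=L2

DF derivation:
  join L2 pred L0: · stop@L0
  join L2 pred L6: L6→L2 stop@L0
  join L6 pred L3: L3 stop@L2
  join L6 pred L4: L4 stop@L2
  join L7 pred L5: L5→L3 stop@L2
  join L7 pred L6: L6 stop@L2
  join L8 pred L4: L4 stop@L2
  join L8 pred L7: L7 stop@L2
  join L9 pred L3: L3 stop@L2
  join L9 pred L6: L6 stop@L2
  join L9 pred L7: L7 stop@L2
  join L9 pred L8: L8 stop@L2
  L0: DF=∅
  L1: DF=∅
  L2: DF={L2}
  L3: DF={L6,L7,L9}
  L4: DF={L6,L8}
  L5: DF={L7}
  L6: DF={L2,L7,L9}
  L7: DF={L8,L9}
  L8: DF={L9}
  L9: DF=∅

DF(L7) = ["L8", "L9"]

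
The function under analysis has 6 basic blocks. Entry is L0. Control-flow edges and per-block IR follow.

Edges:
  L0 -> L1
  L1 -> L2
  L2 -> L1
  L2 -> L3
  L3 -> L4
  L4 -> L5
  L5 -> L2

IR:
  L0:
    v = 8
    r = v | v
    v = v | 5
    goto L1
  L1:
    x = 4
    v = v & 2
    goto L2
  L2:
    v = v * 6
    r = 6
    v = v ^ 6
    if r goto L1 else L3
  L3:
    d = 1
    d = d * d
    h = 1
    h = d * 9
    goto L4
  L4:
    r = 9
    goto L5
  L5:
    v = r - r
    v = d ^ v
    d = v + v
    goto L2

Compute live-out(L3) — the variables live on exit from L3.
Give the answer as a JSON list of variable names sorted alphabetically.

Answer: ["d"]

Working:
Per-block:
  L0: def={r,v} ue=∅
  L1: def={v,x} ue={v}
  L2: def={r,v} ue={v}
  L3: def={d,h} ue=∅
  L4: def={r} ue=∅
  L5: def={d,v} ue={d,r}

Liveness:
  L0: in=∅ out={v}
  L1: in={v} out={v}
  L2: in={v} out={v}
  L3: in=∅ out={d}
  L4: in={d} out={d,r}
  L5: in={d,r} out={v}

live-out(L3) = ["d"]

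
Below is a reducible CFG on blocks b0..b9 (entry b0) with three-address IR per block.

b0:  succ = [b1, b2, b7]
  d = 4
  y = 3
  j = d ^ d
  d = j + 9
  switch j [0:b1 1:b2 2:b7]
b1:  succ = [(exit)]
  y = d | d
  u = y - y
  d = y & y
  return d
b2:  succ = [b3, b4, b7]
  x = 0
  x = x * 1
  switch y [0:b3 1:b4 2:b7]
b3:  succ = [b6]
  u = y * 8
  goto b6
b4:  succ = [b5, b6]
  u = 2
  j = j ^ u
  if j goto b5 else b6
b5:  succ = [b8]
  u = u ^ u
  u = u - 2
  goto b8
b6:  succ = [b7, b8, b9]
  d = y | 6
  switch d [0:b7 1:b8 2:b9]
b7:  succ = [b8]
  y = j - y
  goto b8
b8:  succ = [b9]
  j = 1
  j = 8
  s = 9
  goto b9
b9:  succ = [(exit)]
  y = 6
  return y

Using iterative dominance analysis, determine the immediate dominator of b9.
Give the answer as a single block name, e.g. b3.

idom tree: b1←b0 b2←b0 b3←b2 b4←b2 b5←b4 b6←b2 b7←b0 b8←b0 b9←b0
Join-block Dom:
  b6: preds {b3,b4}: {b0,b2,b3} ∩ {b0,b2,b4} = {b0,b2}; idom=b2
  b7: preds {b0,b2,b6}: {b0} ∩ {b0,b2} ∩ {b0,b2,b6} = {b0}; idom=b0
  b8: preds {b5,b6,b7}: {b0,b2,b4,b5} ∩ {b0,b2,b6} ∩ {b0,b7} = {b0}; idom=b0
  b9: preds {b6,b8}: {b0,b2,b6} ∩ {b0,b8} = {b0}; idom=b0

idom(b9) = b0

Answer: b0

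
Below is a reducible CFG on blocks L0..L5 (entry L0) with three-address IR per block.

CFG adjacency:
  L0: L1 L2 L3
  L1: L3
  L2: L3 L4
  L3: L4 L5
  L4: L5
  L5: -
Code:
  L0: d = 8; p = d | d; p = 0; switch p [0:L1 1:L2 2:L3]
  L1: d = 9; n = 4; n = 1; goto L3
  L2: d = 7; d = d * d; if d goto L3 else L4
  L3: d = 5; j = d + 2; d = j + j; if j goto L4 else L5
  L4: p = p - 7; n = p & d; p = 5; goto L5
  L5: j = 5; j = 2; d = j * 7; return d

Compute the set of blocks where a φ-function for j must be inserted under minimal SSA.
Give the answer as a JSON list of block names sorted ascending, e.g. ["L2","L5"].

Answer: ["L4", "L5"]

Working:
idom tree: L1←L0 L2←L0 L3←L0 L4←L0 L5←L0
Join-block Dom:
  L3: preds {L0,L1,L2}: {L0} ∩ {L0,L1} ∩ {L0,L2} = {L0}; idom=L0
  L4: preds {L2,L3}: {L0,L2} ∩ {L0,L3} = {L0}; idom=L0
  L5: preds {L3,L4}: {L0,L3} ∩ {L0,L4} = {L0}; idom=L0

Frontier:
  join L3 pred L0: · stop@L0
  join L3 pred L1: L1 stop@L0
  join L3 pred L2: L2 stop@L0
  join L4 pred L2: L2 stop@L0
  join L4 pred L3: L3 stop@L0
  join L5 pred L3: L3 stop@L0
  join L5 pred L4: L4 stop@L0
  L0: DF=∅
  L1: DF={L3}
  L2: DF={L3,L4}
  L3: DF={L4,L5}
  L4: DF={L5}
  L5: DF=∅

φ for j: defs {L3,L5}
  DF⁺ = {L4,L5}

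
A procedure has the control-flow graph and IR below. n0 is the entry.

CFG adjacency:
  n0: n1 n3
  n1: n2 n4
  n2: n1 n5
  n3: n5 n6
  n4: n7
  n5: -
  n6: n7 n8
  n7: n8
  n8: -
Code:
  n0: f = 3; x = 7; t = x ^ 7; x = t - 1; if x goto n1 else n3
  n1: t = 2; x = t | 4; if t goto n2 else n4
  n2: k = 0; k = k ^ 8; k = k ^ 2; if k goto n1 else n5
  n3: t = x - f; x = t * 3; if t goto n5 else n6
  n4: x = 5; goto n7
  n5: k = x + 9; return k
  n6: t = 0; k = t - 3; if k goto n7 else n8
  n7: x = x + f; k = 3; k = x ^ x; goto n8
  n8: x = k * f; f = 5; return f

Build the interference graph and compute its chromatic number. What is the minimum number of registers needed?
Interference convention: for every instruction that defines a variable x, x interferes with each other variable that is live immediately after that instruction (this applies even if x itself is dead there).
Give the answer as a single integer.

Answer: 3

Working:
Block summaries:
  n0: def={f,t,x} ue=∅
  n1: def={t,x} ue=∅
  n2: def={k} ue=∅
  n3: def={t,x} ue={f,x}
  n4: def={x} ue=∅
  n5: def={k} ue={x}
  n6: def={k,t} ue=∅
  n7: def={k,x} ue={f,x}
  n8: def={f,x} ue={f,k}

Liveness:
  n0: in=∅ out={f,x}
  n1: in={f} out={f,x}
  n2: in={f,x} out={f,x}
  n3: in={f,x} out={f,x}
  n4: in={f} out={f,x}
  n5: in={x} out=∅
  n6: in={f,x} out={f,k,x}
  n7: in={f,x} out={f,k}
  n8: in={f,k} out=∅

Conflict graph:
  f — {k,t,x}
  k — {f,x}
  t — {f,x}
  x — {f,k,t}

Registers:
  lower bound: {f,k,x} mutually conflict ⇒ χ ≥ 3
  3-colouring: r0={f}  r1={x}  r2={k,t}
  χ = 3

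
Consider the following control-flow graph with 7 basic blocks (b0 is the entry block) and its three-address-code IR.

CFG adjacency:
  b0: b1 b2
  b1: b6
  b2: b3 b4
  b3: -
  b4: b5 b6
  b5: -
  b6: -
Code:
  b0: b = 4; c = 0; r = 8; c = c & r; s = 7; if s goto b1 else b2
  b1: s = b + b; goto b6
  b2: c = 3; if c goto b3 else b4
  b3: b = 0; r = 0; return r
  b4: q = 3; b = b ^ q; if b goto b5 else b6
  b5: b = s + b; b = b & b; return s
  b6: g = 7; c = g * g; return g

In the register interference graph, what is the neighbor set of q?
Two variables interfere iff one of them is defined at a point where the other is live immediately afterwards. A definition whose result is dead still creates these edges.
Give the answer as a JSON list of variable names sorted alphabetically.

Answer: ["b", "s"]

Analysis:
def/use:
  b0: {b,c,r,s} / ∅
  b1: {s} / {b}
  b2: {c} / ∅
  b3: {b,r} / ∅
  b4: {b,q} / {b}
  b5: {b} / {b,s}
  b6: {c,g} / ∅

Live sets:
  b0: in=∅ out={b,s}
  b1: in={b} out=∅
  b2: in={b,s} out={b,s}
  b3: in=∅ out=∅
  b4: in={b,s} out={b,s}
  b5: in={b,s} out=∅
  b6: in=∅ out=∅

Conflict graph:
  b — {c,q,r,s}
  c — {b,g,r,s}
  g — {c}
  q — {b,s}
  r — {b,c}
  s — {b,c,q}

N(q) = ["b", "s"]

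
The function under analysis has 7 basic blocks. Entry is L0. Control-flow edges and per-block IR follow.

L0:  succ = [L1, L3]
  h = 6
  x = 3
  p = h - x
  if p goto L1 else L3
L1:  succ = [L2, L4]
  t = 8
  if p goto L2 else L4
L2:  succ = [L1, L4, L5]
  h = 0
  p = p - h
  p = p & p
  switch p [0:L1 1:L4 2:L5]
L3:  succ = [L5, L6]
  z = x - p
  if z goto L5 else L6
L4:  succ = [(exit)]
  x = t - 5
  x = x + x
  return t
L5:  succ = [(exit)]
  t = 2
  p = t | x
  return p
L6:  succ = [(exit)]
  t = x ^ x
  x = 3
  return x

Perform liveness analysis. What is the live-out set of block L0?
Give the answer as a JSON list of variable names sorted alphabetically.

Answer: ["p", "x"]

Analysis:
Per-block:
  L0: def={h,p,x} ue=∅
  L1: def={t} ue={p}
  L2: def={h,p} ue={p}
  L3: def={z} ue={p,x}
  L4: def={x} ue={t}
  L5: def={p,t} ue={x}
  L6: def={t,x} ue={x}

Backward fixpoint:
  L0 li=∅ lo={p,x}
  L1 li={p,x} lo={p,t,x}
  L2 li={p,t,x} lo={p,t,x}
  L3 li={p,x} lo={x}
  L4 li={t} lo=∅
  L5 li={x} lo=∅
  L6 li={x} lo=∅

live-out(L0) = ["p", "x"]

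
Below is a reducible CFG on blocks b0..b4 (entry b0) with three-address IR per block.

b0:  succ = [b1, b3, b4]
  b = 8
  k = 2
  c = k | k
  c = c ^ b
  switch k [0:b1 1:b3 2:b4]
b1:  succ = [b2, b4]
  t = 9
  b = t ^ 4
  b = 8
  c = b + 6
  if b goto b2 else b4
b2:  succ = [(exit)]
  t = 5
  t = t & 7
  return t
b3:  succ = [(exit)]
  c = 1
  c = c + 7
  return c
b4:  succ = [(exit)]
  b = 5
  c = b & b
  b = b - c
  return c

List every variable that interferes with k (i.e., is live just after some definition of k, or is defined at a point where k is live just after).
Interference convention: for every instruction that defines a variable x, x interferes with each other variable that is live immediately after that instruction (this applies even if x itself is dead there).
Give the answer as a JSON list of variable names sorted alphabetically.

Per-block:
  b0 def {b,c,k} use ∅
  b1 def {b,c,t} use ∅
  b2 def {t} use ∅
  b3 def {c} use ∅
  b4 def {b,c} use ∅

Backward fixpoint:
  b0: in=∅ out=∅
  b1: in=∅ out=∅
  b2: in=∅ out=∅
  b3: in=∅ out=∅
  b4: in=∅ out=∅

Conflict graph:
  b — {c,k}
  c — {b,k}
  k — {b,c}
  t — ∅

N(k) = ["b", "c"]

Answer: ["b", "c"]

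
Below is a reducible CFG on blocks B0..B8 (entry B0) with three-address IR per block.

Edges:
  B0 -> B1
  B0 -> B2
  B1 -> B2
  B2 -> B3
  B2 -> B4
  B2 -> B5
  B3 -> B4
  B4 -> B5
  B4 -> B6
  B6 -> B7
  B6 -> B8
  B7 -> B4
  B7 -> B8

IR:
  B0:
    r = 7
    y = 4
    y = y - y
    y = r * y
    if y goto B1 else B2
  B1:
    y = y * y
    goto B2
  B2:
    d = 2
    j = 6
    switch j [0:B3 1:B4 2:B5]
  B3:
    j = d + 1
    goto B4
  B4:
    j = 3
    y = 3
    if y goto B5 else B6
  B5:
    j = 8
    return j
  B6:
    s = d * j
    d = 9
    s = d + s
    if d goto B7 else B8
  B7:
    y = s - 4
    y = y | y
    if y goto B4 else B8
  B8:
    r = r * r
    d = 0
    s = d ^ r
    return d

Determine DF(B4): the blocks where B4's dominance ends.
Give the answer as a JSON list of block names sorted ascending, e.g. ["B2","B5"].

Answer: ["B4", "B5"]

Working:
idom tree: B1←B0 B2←B0 B3←B2 B4←B2 B5←B2 B6←B4 B7←B6 B8←B6
Dom∩ at merges:
  B2: preds {B0,B1}: {B0} ∩ {B0,B1} = {B0}; idom=B0
  B4: preds {B2,B3,B7}: {B0,B2} ∩ {B0,B2,B3} ∩ {B0,B2,B4,B6,B7} = {B0,B2}; idom=B2
  B5: preds {B2,B4}: {B0,B2} ∩ {B0,B2,B4} = {B0,B2}; idom=B2
  B8: preds {B6,B7}: {B0,B2,B4,B6} ∩ {B0,B2,B4,B6,B7} = {B0,B2,B4,B6}; idom=B6

Frontier:
  B2←B0: walk · to B0
  B2←B1: walk B1 to B0
  B4←B2: walk · to B2
  B4←B3: walk B3 to B2
  B4←B7: walk B7→B6→B4 to B2
  B5←B2: walk · to B2
  B5←B4: walk B4 to B2
  B8←B6: walk · to B6
  B8←B7: walk B7 to B6
  B0: DF=∅
  B1: DF={B2}
  B2: DF=∅
  B3: DF={B4}
  B4: DF={B4,B5}
  B5: DF=∅
  B6: DF={B4}
  B7: DF={B4,B8}
  B8: DF=∅

DF(B4) = ["B4", "B5"]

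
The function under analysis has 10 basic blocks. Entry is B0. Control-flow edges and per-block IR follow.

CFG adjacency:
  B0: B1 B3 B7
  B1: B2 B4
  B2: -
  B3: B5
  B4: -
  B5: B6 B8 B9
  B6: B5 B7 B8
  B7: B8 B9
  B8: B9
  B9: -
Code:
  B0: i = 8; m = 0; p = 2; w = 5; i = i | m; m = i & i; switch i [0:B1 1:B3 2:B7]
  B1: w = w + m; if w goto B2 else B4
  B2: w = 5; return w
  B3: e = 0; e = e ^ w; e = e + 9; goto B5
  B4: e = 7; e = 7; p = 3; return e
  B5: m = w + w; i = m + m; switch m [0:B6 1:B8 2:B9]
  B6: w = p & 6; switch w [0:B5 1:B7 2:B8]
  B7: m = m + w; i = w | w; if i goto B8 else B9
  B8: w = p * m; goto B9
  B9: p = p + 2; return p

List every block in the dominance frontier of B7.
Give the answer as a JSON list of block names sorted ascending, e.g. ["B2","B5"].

Answer: ["B8", "B9"]

Derivation:
idom tree: B1←B0 B2←B1 B3←B0 B4←B1 B5←B3 B6←B5 B7←B0 B8←B0 B9←B0
Join-block Dom:
  B5: preds {B3,B6}: {B0,B3} ∩ {B0,B3,B5,B6} = {B0,B3}; idom=B3
  B7: preds {B0,B6}: {B0} ∩ {B0,B3,B5,B6} = {B0}; idom=B0
  B8: preds {B5,B6,B7}: {B0,B3,B5} ∩ {B0,B3,B5,B6} ∩ {B0,B7} = {B0}; idom=B0
  B9: preds {B5,B7,B8}: {B0,B3,B5} ∩ {B0,B7} ∩ {B0,B8} = {B0}; idom=B0

DF derivation:
  join B5 pred B3: · stop@B3
  join B5 pred B6: B6→B5 stop@B3
  join B7 pred B0: · stop@B0
  join B7 pred B6: B6→B5→B3 stop@B0
  join B8 pred B5: B5→B3 stop@B0
  join B8 pred B6: B6→B5→B3 stop@B0
  join B8 pred B7: B7 stop@B0
  join B9 pred B5: B5→B3 stop@B0
  join B9 pred B7: B7 stop@B0
  join B9 pred B8: B8 stop@B0
  B0 → ∅
  B1 → ∅
  B2 → ∅
  B3 → {B7,B8,B9}
  B4 → ∅
  B5 → {B5,B7,B8,B9}
  B6 → {B5,B7,B8}
  B7 → {B8,B9}
  B8 → {B9}
  B9 → ∅

DF(B7) = ["B8", "B9"]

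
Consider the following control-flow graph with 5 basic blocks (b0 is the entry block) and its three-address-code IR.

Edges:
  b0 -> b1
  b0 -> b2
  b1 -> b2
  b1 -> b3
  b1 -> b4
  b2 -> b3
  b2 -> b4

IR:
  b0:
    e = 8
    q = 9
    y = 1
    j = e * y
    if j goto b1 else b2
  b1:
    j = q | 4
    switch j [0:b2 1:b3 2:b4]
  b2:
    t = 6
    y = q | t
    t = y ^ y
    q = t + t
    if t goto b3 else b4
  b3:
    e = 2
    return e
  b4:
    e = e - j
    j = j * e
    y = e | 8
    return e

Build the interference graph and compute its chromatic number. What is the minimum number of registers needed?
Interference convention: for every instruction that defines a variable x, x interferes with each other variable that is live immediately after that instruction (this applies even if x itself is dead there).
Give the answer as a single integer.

Per-block:
  b0: {e,j,q,y} / ∅
  b1: {j} / {q}
  b2: {q,t,y} / {q}
  b3: {e} / ∅
  b4: {e,j,y} / {e,j}

Liveness:
  b0: in=∅ out={e,j,q}
  b1: in={e,q} out={e,j,q}
  b2: in={e,j,q} out={e,j}
  b3: in=∅ out=∅
  b4: in={e,j} out=∅

Conflict graph:
  e: {j,q,t,y}
  j: {e,q,t,y}
  q: {e,j,t,y}
  t: {e,j,q}
  y: {e,j,q}

Colouring:
  lower bound: {e,j,q,t} mutually conflict ⇒ χ ≥ 4
  assign e→R0 j→R1 q→R2 t→R3 y→R3 — no edge inside a register ⇒ χ ≤ 4
  χ = 4

Answer: 4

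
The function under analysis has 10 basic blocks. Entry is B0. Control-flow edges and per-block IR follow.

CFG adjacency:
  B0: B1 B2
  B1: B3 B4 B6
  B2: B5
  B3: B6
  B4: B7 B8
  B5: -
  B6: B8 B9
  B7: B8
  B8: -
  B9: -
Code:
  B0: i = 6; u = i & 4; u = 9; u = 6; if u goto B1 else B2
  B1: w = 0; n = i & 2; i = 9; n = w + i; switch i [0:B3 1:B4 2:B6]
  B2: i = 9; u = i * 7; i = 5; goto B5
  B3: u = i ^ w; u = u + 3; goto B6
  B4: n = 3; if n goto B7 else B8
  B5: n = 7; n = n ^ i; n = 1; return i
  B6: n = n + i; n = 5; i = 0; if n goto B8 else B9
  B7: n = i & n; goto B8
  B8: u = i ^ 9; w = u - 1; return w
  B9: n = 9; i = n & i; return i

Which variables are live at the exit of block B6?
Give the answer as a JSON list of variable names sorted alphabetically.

Answer: ["i"]

Derivation:
Per-block:
  B0 def {i,u} use ∅
  B1 def {i,n,w} use {i}
  B2 def {i,u} use ∅
  B3 def {u} use {i,w}
  B4 def {n} use ∅
  B5 def {n} use {i}
  B6 def {i,n} use {i,n}
  B7 def {n} use {i,n}
  B8 def {u,w} use {i}
  B9 def {i,n} use {i}

Liveness:
  B0 li=∅ lo={i}
  B1 li={i} lo={i,n,w}
  B2 li=∅ lo={i}
  B3 li={i,n,w} lo={i,n}
  B4 li={i} lo={i,n}
  B5 li={i} lo=∅
  B6 li={i,n} lo={i}
  B7 li={i,n} lo={i}
  B8 li={i} lo=∅
  B9 li={i} lo=∅

live-out(B6) = ["i"]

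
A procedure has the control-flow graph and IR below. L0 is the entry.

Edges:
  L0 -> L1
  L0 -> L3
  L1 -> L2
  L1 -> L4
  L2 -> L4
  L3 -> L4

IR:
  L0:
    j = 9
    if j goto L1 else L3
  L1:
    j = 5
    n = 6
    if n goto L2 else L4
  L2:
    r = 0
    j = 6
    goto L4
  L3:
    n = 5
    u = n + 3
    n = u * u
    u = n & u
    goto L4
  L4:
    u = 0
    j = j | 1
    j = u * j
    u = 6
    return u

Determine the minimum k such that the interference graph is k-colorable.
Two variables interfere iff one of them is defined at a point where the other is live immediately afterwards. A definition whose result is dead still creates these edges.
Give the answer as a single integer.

Per-block:
  L0 def {j} use ∅
  L1 def {j,n} use ∅
  L2 def {j,r} use ∅
  L3 def {n,u} use ∅
  L4 def {j,u} use {j}

Live sets:
  L0 li=∅ lo={j}
  L1 li=∅ lo={j}
  L2 li=∅ lo={j}
  L3 li={j} lo={j}
  L4 li={j} lo=∅

Interference:
  j↔{n,u}
  n↔{j,u}
  r↔∅
  u↔{j,n}

Colouring:
  clique {j,n,u} ⇒ need ≥ 3
  assign j→c0 n→c1 r→c0 u→c2 — no edge inside a register ⇒ χ ≤ 3
  χ = 3

Answer: 3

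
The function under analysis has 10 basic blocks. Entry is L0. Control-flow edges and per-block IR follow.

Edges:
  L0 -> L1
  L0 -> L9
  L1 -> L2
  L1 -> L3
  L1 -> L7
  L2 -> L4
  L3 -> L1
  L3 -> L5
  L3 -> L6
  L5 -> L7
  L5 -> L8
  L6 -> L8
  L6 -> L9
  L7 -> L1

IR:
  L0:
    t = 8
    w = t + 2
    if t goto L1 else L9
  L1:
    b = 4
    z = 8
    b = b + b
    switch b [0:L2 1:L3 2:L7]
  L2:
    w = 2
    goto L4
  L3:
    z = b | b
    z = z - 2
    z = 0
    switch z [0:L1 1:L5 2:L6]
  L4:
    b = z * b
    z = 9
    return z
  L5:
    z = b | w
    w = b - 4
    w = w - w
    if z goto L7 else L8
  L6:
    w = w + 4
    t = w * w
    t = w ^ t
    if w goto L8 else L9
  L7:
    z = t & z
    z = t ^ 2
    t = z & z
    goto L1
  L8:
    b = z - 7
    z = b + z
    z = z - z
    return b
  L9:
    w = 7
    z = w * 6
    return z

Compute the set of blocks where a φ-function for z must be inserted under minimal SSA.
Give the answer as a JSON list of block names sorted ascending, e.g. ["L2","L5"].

Answer: ["L1", "L7", "L8", "L9"]

Derivation:
idom tree: L1←L0 L2←L1 L3←L1 L4←L2 L5←L3 L6←L3 L7←L1 L8←L3 L9←L0
Dom∩ at merges:
  L1: preds {L0,L3,L7}: {L0} ∩ {L0,L1,L3} ∩ {L0,L1,L7} = {L0}; idom=L0
  L7: preds {L1,L5}: {L0,L1} ∩ {L0,L1,L3,L5} = {L0,L1}; idom=L1
  L8: preds {L5,L6}: {L0,L1,L3,L5} ∩ {L0,L1,L3,L6} = {L0,L1,L3}; idom=L3
  L9: preds {L0,L6}: {L0} ∩ {L0,L1,L3,L6} = {L0}; idom=L0

Frontier:
  join L1 pred L0: · stop@L0
  join L1 pred L3: L3→L1 stop@L0
  join L1 pred L7: L7→L1 stop@L0
  join L7 pred L1: · stop@L1
  join L7 pred L5: L5→L3 stop@L1
  join L8 pred L5: L5 stop@L3
  join L8 pred L6: L6 stop@L3
  join L9 pred L0: · stop@L0
  join L9 pred L6: L6→L3→L1 stop@L0
  L0: DF=∅
  L1: DF={L1,L9}
  L2: DF=∅
  L3: DF={L1,L7,L9}
  L4: DF=∅
  L5: DF={L7,L8}
  L6: DF={L8,L9}
  L7: DF={L1}
  L8: DF=∅
  L9: DF=∅

φ for z: defs {L1,L3,L4,L5,L7,L8,L9}
  DF⁺ = {L1,L7,L8,L9}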